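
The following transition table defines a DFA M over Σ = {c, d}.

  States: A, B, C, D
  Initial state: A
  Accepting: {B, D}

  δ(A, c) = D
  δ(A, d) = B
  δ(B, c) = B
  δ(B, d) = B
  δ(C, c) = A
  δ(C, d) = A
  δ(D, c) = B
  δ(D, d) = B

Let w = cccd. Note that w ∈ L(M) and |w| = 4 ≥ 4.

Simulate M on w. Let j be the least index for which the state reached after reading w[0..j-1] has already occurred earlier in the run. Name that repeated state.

Run of M on w = c c c d:
  step 0: A  (start)
  step 1: D  (read c: A→D)
  step 2: B  (read c: D→B)
  step 3: B  (read c: B→B)   ← first repeat (B seen earlier)
  step 4: B  (read d: B→B)

The earliest repeat is at step j = 3: M is in B, which it already visited at step i = 2.
Since M has 4 states, any run of length ≥ 4 visits 4+1 states, so by pigeonhole some state repeats within the first 4 steps — that repeat gives the pumpable loop.

B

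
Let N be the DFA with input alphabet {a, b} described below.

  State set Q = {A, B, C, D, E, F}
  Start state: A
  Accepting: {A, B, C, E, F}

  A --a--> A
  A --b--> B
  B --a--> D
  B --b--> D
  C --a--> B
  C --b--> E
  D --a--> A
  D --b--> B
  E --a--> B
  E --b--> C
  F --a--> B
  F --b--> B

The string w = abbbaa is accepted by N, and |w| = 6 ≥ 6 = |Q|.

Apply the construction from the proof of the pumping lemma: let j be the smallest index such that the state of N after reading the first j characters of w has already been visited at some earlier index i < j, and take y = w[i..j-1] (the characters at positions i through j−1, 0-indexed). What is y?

State sequence: A -a-> A -b-> B -b-> D -b-> B -a-> D -a-> A
First repeat at step 1: A was already visited.

So i = 0, j = 1, giving x = w[0:0] = ε, y = w[0:1] = a, z = w[1:6] = bbbaa.
Check: |xy| = 1 ≤ 6 and |y| = 1 ≥ 1. Reading y takes N from A back to A, so every xyⁱz is accepted.
With |Q| = 6, pigeonhole forces a state repeat no later than step 6; the substring read between the first and second visits to that state can be pumped.

a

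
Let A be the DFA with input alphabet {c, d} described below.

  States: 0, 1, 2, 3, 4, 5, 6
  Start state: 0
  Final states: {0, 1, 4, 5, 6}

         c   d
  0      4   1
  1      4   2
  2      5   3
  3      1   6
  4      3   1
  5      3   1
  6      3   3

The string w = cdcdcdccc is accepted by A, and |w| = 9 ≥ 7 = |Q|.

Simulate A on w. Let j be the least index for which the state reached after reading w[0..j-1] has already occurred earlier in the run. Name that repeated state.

4

Run of A on w = c d c d c d c c c:
  step 0: 0  (start)
  step 1: 4  (read c: 0→4)
  step 2: 1  (read d: 4→1)
  step 3: 4  (read c: 1→4)   ← first repeat (4 seen earlier)
  step 4: 1  (read d: 4→1)
  step 5: 4  (read c: 1→4)
  step 6: 1  (read d: 4→1)
  step 7: 4  (read c: 1→4)
  step 8: 3  (read c: 4→3)
  step 9: 1  (read c: 3→1)

The earliest repeat is at step j = 3: A is in 4, which it already visited at step i = 1.
With |Q| = 7, pigeonhole forces a state repeat no later than step 7; the substring read between the first and second visits to that state can be pumped.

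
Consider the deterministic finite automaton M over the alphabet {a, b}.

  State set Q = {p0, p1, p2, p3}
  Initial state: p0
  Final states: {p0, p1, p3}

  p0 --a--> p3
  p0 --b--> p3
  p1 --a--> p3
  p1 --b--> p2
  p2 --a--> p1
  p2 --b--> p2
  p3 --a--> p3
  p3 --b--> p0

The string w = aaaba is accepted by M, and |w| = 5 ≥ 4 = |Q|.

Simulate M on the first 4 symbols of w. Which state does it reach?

p0

Run of M on the first 4 characters of w = a a a b:
  step 0: p0  (start)
  step 1: p3  (read a: p0→p3)
  step 2: p3  (read a: p3→p3)
  step 3: p3  (read a: p3→p3)
  step 4: p0  (read b: p3→p0)

After reading 4 characters, M is in state p0.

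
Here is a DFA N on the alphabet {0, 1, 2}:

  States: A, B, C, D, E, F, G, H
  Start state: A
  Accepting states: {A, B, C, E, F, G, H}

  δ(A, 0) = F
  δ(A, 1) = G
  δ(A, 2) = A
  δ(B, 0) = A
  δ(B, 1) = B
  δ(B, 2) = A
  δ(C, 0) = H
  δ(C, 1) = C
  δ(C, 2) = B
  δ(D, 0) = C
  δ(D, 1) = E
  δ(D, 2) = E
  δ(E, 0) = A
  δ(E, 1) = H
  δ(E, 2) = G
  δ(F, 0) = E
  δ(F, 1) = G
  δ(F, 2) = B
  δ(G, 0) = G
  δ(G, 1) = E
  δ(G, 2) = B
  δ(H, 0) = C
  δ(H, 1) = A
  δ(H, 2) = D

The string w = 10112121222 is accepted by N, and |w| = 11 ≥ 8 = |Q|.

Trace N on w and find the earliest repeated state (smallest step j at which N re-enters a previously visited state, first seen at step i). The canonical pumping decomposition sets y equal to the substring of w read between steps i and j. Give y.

0

State sequence: A -1-> G -0-> G -1-> E -1-> H -2-> D -1-> E -2-> G -1-> E -2-> G -2-> B -2-> A
First repeat at step 2: G was already visited.

So i = 1, j = 2, giving x = w[0:1] = 1, y = w[1:2] = 0, z = w[2:11] = 112121222.
Check: |xy| = 2 ≤ 8 and |y| = 1 ≥ 1. Reading y takes N from G back to G, so every xyⁱz is accepted.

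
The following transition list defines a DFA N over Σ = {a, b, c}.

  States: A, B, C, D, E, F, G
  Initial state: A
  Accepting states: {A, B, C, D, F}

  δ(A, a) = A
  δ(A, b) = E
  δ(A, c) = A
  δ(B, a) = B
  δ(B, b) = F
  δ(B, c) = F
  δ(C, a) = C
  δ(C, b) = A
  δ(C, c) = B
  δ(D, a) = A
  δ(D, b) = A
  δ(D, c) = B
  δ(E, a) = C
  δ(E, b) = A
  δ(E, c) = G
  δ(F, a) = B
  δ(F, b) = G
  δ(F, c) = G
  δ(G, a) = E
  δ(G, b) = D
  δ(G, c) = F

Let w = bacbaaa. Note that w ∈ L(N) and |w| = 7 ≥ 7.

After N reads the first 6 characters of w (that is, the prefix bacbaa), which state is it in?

Run of N on the first 6 characters of w = b a c b a a:
  step 0: A  (start)
  step 1: E  (read b: A→E)
  step 2: C  (read a: E→C)
  step 3: B  (read c: C→B)
  step 4: F  (read b: B→F)
  step 5: B  (read a: F→B)
  step 6: B  (read a: B→B)

After reading 6 characters, N is in state B.
(This kind of state-tracing is the core of the pumping-lemma construction: with 7 states, pigeonhole forces a repeat within the first 7 steps.)

B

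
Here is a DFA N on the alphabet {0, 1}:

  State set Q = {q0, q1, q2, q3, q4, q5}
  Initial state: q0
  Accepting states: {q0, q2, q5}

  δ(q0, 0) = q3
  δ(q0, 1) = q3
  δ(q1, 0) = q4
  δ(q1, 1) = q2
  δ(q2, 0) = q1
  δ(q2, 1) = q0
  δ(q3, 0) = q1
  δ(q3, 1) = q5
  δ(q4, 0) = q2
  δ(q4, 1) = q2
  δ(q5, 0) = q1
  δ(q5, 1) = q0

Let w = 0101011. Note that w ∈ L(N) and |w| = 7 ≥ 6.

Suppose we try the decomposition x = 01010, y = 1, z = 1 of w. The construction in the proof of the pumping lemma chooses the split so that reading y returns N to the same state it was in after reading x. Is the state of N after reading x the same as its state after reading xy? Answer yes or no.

no

Run of N on the first 6 characters of w = 0 1 0 1 0 1:
  step 0: q0  (start)
  step 1: q3  (read 0: q0→q3)
  step 2: q5  (read 1: q3→q5)
  step 3: q1  (read 0: q5→q1)
  step 4: q2  (read 1: q1→q2)
  step 5: q1  (read 0: q2→q1)
  step 6: q2  (read 1: q1→q2)

After x (step 5): q1. After xy (step 6): q2.
They differ (q1 ≠ q2), so y is not a cycle from the state after x; this split is not the one the pumping-lemma construction produces, and pumping y need not keep the string in L(N).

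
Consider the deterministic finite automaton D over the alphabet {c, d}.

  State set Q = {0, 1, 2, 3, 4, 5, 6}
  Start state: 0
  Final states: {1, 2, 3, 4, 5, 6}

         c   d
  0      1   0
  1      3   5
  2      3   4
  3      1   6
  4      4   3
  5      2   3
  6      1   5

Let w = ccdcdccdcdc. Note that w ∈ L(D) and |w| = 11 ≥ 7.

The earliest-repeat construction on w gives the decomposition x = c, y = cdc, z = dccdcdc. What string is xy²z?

xy^2z = c·cdc·cdc·dccdcdc = ccdccdcdccdcdc.
Reading y = cdc takes D from 1 back to 1, so after x·y·y the machine is still in 1, and z then leads to the accepting state 2. Hence ccdccdcdccdcdc ∈ L(D).

ccdccdcdccdcdc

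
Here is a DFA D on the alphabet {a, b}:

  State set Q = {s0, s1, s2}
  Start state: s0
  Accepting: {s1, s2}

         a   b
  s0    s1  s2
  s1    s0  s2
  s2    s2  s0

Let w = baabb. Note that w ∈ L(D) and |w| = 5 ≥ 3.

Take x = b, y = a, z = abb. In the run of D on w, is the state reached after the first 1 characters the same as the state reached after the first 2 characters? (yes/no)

Run of D on the first 2 characters of w = b a:
  step 0: s0  (start)
  step 1: s2  (read b: s0→s2)
  step 2: s2  (read a: s2→s2)

After x (step 1): s2. After xy (step 2): s2.
They match, so y = a drives D around a cycle from s2 back to itself; pumping y any number of times keeps D in s2 before reading z, and xyⁱz ∈ L(D) for every i ≥ 0.

yes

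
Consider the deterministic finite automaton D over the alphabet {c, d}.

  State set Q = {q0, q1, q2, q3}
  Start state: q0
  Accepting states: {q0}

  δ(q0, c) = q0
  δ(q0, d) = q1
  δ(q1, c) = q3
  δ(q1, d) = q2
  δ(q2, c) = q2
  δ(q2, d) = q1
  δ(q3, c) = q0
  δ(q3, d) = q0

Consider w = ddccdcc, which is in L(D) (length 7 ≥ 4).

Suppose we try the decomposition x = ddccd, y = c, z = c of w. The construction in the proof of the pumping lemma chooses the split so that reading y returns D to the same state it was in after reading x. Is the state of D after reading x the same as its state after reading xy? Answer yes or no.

no

Run of D on the first 6 characters of w = d d c c d c:
  step 0: q0  (start)
  step 1: q1  (read d: q0→q1)
  step 2: q2  (read d: q1→q2)
  step 3: q2  (read c: q2→q2)
  step 4: q2  (read c: q2→q2)
  step 5: q1  (read d: q2→q1)
  step 6: q3  (read c: q1→q3)

After x (step 5): q1. After xy (step 6): q3.
They differ (q1 ≠ q3), so y is not a cycle from the state after x; this split is not the one the pumping-lemma construction produces, and pumping y need not keep the string in L(D).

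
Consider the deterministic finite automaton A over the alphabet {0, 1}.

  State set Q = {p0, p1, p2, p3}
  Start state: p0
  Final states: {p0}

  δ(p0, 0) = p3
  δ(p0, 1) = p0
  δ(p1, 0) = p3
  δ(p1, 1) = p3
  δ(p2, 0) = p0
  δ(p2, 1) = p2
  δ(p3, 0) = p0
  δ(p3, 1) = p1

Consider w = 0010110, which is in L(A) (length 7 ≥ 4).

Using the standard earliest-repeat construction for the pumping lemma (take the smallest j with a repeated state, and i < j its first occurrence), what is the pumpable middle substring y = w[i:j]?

State sequence: p0 -0-> p3 -0-> p0 -1-> p0 -0-> p3 -1-> p1 -1-> p3 -0-> p0
First repeat at step 2: p0 was already visited.

So i = 0, j = 2, giving x = w[0:0] = ε, y = w[0:2] = 00, z = w[2:7] = 10110.
Check: |xy| = 2 ≤ 4 and |y| = 2 ≥ 1. Reading y takes A from p0 back to p0, so every xyⁱz is accepted.

00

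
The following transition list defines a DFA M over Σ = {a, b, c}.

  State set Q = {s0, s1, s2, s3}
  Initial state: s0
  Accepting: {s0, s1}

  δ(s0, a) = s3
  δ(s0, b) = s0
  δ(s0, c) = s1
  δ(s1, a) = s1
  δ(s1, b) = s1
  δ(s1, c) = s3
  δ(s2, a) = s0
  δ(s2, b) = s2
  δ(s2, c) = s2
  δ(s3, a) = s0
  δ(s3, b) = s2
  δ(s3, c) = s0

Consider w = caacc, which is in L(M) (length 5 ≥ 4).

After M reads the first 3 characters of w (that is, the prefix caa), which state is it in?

s1

State sequence: s0 -c-> s1 -a-> s1 -a-> s1

After reading 3 characters, M is in state s1.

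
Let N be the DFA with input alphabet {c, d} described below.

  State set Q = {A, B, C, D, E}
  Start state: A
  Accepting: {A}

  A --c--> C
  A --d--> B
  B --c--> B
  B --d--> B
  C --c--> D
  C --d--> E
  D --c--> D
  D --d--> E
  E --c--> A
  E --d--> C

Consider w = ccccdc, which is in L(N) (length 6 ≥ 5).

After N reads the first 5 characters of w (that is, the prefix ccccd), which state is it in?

Run of N on the first 5 characters of w = c c c c d:
  step 0: A  (start)
  step 1: C  (read c: A→C)
  step 2: D  (read c: C→D)
  step 3: D  (read c: D→D)
  step 4: D  (read c: D→D)
  step 5: E  (read d: D→E)

After reading 5 characters, N is in state E.

E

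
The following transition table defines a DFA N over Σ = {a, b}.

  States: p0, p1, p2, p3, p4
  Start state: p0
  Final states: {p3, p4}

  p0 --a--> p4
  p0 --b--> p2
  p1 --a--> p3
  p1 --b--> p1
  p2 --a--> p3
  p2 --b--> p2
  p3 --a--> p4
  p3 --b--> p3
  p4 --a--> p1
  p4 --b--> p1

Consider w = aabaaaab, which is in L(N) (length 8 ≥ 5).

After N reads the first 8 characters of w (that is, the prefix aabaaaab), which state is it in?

p3

State sequence: p0 -a-> p4 -a-> p1 -b-> p1 -a-> p3 -a-> p4 -a-> p1 -a-> p3 -b-> p3

After reading 8 characters, N is in state p3.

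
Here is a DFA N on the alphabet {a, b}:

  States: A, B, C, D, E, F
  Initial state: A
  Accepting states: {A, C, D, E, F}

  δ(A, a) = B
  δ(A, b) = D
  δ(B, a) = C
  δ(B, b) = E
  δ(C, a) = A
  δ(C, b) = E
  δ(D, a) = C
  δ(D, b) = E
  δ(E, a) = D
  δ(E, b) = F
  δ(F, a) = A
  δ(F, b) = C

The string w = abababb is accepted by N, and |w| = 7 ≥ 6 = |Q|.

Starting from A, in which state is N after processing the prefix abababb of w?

Run of N on the first 7 characters of w = a b a b a b b:
  step 0: A  (start)
  step 1: B  (read a: A→B)
  step 2: E  (read b: B→E)
  step 3: D  (read a: E→D)
  step 4: E  (read b: D→E)
  step 5: D  (read a: E→D)
  step 6: E  (read b: D→E)
  step 7: F  (read b: E→F)

After reading 7 characters, N is in state F.
(This kind of state-tracing is the core of the pumping-lemma construction: with 6 states, pigeonhole forces a repeat within the first 6 steps.)

F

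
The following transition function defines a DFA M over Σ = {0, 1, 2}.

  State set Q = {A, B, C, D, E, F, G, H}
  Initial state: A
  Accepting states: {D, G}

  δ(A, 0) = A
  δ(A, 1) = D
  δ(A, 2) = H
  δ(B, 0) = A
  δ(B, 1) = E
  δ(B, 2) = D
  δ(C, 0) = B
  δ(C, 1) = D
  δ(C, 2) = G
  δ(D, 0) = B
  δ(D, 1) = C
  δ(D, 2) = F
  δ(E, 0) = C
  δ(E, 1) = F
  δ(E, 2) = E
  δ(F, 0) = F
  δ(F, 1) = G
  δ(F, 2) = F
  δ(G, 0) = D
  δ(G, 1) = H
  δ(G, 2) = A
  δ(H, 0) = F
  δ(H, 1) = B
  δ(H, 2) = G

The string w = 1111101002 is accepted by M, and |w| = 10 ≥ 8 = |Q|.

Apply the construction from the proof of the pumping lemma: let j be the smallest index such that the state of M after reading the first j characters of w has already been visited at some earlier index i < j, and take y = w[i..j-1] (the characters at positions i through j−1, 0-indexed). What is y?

11

State sequence: A -1-> D -1-> C -1-> D -1-> C -1-> D -0-> B -1-> E -0-> C -0-> B -2-> D
First repeat at step 3: D was already visited.

So i = 1, j = 3, giving x = w[0:1] = 1, y = w[1:3] = 11, z = w[3:10] = 1101002.
Check: |xy| = 3 ≤ 8 and |y| = 2 ≥ 1. Reading y takes M from D back to D, so every xyⁱz is accepted.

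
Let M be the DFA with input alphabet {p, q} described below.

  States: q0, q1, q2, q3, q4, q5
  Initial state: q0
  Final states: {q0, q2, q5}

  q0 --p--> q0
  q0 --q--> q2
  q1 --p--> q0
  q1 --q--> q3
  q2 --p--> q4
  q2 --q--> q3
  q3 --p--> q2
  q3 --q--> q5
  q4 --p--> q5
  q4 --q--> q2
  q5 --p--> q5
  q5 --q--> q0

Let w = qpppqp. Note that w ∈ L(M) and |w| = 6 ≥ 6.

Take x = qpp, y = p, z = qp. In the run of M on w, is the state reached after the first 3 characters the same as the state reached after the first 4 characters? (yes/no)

yes

Run of M on the first 4 characters of w = q p p p:
  step 0: q0  (start)
  step 1: q2  (read q: q0→q2)
  step 2: q4  (read p: q2→q4)
  step 3: q5  (read p: q4→q5)
  step 4: q5  (read p: q5→q5)

After x (step 3): q5. After xy (step 4): q5.
They match, so y = p drives M around a cycle from q5 back to itself; pumping y any number of times keeps M in q5 before reading z, and xyⁱz ∈ L(M) for every i ≥ 0.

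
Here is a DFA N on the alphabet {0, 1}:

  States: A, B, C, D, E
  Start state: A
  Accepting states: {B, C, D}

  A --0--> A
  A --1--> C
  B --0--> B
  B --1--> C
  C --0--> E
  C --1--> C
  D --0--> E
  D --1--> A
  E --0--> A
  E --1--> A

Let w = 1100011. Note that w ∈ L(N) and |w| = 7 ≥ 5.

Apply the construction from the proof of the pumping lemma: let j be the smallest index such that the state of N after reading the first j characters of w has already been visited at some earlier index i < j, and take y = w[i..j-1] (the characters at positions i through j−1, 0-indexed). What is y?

1

Run of N on w = 1 1 0 0 0 1 1:
  step 0: A  (start)
  step 1: C  (read 1: A→C)
  step 2: C  (read 1: C→C)   ← first repeat (C seen earlier)
  step 3: E  (read 0: C→E)
  step 4: A  (read 0: E→A)
  step 5: A  (read 0: A→A)
  step 6: C  (read 1: A→C)
  step 7: C  (read 1: C→C)

So i = 1, j = 2, giving x = w[0:1] = 1, y = w[1:2] = 1, z = w[2:7] = 00011.
Check: |xy| = 2 ≤ 5 and |y| = 1 ≥ 1. Reading y takes N from C back to C, so every xyⁱz is accepted.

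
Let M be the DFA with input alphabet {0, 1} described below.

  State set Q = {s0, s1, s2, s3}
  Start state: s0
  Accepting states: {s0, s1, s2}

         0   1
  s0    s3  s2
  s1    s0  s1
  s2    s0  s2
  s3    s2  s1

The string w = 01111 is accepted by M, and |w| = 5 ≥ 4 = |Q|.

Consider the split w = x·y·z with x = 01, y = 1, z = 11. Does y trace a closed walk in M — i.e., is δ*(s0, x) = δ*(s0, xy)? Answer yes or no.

yes

Run of M on the first 3 characters of w = 0 1 1:
  step 0: s0  (start)
  step 1: s3  (read 0: s0→s3)
  step 2: s1  (read 1: s3→s1)
  step 3: s1  (read 1: s1→s1)

After x (step 2): s1. After xy (step 3): s1.
They match, so y = 1 drives M around a cycle from s1 back to itself; pumping y any number of times keeps M in s1 before reading z, and xyⁱz ∈ L(M) for every i ≥ 0.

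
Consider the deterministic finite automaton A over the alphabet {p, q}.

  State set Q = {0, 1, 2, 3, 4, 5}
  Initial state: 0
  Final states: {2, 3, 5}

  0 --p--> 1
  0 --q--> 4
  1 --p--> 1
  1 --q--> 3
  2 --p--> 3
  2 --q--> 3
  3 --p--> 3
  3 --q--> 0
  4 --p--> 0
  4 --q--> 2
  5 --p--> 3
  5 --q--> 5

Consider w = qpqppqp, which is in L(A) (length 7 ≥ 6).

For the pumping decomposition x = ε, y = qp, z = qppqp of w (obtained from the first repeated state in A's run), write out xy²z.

qpqpqppqp

xy^2z = ε·qp·qp·qppqp = qpqpqppqp.
Reading y = qp takes A from 0 back to 0, so after x·y·y the machine is still in 0, and z then leads to the accepting state 3. Hence qpqpqppqp ∈ L(A).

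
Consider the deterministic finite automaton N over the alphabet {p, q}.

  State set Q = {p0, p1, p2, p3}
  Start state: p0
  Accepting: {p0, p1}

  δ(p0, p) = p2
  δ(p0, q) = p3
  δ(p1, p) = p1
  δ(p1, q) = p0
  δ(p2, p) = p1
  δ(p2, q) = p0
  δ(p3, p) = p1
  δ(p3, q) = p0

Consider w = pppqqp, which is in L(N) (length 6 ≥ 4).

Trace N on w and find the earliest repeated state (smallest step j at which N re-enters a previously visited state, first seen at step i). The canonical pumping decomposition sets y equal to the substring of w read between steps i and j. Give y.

p

Run of N on w = p p p q q p:
  step 0: p0  (start)
  step 1: p2  (read p: p0→p2)
  step 2: p1  (read p: p2→p1)
  step 3: p1  (read p: p1→p1)   ← first repeat (p1 seen earlier)
  step 4: p0  (read q: p1→p0)
  step 5: p3  (read q: p0→p3)
  step 6: p1  (read p: p3→p1)

So i = 2, j = 3, giving x = w[0:2] = pp, y = w[2:3] = p, z = w[3:6] = qqp.
Check: |xy| = 3 ≤ 4 and |y| = 1 ≥ 1. Reading y takes N from p1 back to p1, so every xyⁱz is accepted.
Pumping length from the standard proof: p = 4 (the number of states). The repeated state found above gives |xy| = j ≤ 4 and |y| = j − i ≥ 1.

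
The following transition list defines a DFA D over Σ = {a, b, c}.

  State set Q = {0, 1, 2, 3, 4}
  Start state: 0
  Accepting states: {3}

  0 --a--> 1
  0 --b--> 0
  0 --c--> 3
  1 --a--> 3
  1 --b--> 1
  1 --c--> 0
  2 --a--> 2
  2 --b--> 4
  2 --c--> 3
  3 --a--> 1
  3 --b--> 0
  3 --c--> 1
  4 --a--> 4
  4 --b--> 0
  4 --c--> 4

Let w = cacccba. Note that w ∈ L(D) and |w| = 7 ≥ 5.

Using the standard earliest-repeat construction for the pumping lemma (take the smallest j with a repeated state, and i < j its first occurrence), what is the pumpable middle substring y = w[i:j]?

cac

State sequence: 0 -c-> 3 -a-> 1 -c-> 0 -c-> 3 -c-> 1 -b-> 1 -a-> 3
First repeat at step 3: 0 was already visited.

So i = 0, j = 3, giving x = w[0:0] = ε, y = w[0:3] = cac, z = w[3:7] = ccba.
Check: |xy| = 3 ≤ 5 and |y| = 3 ≥ 1. Reading y takes D from 0 back to 0, so every xyⁱz is accepted.
Since D has 5 states, any run of length ≥ 5 visits 5+1 states, so by pigeonhole some state repeats within the first 5 steps — that repeat gives the pumpable loop.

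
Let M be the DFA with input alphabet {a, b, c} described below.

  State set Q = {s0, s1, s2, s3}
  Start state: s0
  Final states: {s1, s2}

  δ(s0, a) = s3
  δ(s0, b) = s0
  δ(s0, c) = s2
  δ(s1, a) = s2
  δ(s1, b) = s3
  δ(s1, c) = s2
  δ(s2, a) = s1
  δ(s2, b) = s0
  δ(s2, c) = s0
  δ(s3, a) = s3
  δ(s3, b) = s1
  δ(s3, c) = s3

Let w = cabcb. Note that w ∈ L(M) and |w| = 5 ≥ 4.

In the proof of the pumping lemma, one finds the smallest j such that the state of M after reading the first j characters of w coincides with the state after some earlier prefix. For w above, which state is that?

s3

Run of M on w = c a b c b:
  step 0: s0  (start)
  step 1: s2  (read c: s0→s2)
  step 2: s1  (read a: s2→s1)
  step 3: s3  (read b: s1→s3)
  step 4: s3  (read c: s3→s3)   ← first repeat (s3 seen earlier)
  step 5: s1  (read b: s3→s1)

The earliest repeat is at step j = 4: M is in s3, which it already visited at step i = 3.
Pumping length from the standard proof: p = 4 (the number of states). The repeated state found above gives |xy| = j ≤ 4 and |y| = j − i ≥ 1.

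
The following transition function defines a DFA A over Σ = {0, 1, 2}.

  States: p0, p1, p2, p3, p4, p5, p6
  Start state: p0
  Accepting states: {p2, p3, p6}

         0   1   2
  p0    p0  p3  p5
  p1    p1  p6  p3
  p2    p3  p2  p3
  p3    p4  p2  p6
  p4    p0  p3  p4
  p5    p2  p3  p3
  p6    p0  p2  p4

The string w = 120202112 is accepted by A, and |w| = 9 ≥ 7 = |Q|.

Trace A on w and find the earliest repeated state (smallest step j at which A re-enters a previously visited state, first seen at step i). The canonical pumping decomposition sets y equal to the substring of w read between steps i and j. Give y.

Run of A on w = 1 2 0 2 0 2 1 1 2:
  step 0: p0  (start)
  step 1: p3  (read 1: p0→p3)
  step 2: p6  (read 2: p3→p6)
  step 3: p0  (read 0: p6→p0)   ← first repeat (p0 seen earlier)
  step 4: p5  (read 2: p0→p5)
  step 5: p2  (read 0: p5→p2)
  step 6: p3  (read 2: p2→p3)
  step 7: p2  (read 1: p3→p2)
  step 8: p2  (read 1: p2→p2)
  step 9: p3  (read 2: p2→p3)

So i = 0, j = 3, giving x = w[0:0] = ε, y = w[0:3] = 120, z = w[3:9] = 202112.
Check: |xy| = 3 ≤ 7 and |y| = 3 ≥ 1. Reading y takes A from p0 back to p0, so every xyⁱz is accepted.

120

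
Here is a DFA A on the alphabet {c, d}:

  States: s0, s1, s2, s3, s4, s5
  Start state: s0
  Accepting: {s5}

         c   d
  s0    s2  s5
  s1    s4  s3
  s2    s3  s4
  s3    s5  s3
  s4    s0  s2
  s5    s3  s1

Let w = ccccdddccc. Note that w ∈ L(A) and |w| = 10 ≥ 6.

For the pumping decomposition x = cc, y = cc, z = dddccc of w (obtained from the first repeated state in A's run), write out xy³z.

ccccccccdddccc

xy^3z = cc·cc·cc·cc·dddccc = ccccccccdddccc.
Reading y = cc takes A from s3 back to s3, so after x·y·y·y the machine is still in s3, and z then leads to the accepting state s5. Hence ccccccccdddccc ∈ L(A).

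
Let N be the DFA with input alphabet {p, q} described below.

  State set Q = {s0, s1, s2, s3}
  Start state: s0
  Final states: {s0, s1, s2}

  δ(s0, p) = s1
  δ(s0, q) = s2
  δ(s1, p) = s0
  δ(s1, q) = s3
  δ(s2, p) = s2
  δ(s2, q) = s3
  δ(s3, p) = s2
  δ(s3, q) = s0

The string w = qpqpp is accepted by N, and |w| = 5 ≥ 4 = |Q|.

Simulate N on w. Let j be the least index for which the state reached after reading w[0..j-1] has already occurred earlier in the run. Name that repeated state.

State sequence: s0 -q-> s2 -p-> s2 -q-> s3 -p-> s2 -p-> s2
First repeat at step 2: s2 was already visited.

The earliest repeat is at step j = 2: N is in s2, which it already visited at step i = 1.
The DFA has 4 states, so the proof of the pumping lemma guarantees a repeated state among the first 4+1 visited; the segment between the two visits is the pumpable y.

s2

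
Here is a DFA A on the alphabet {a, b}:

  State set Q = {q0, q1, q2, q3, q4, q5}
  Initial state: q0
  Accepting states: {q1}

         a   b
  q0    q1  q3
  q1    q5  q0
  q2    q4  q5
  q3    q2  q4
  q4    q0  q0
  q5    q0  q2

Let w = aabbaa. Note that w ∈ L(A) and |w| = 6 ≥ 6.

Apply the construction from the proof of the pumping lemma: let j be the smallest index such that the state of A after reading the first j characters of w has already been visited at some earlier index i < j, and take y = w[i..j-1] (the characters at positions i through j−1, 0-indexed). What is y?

Run of A on w = a a b b a a:
  step 0: q0  (start)
  step 1: q1  (read a: q0→q1)
  step 2: q5  (read a: q1→q5)
  step 3: q2  (read b: q5→q2)
  step 4: q5  (read b: q2→q5)   ← first repeat (q5 seen earlier)
  step 5: q0  (read a: q5→q0)
  step 6: q1  (read a: q0→q1)

So i = 2, j = 4, giving x = w[0:2] = aa, y = w[2:4] = bb, z = w[4:6] = aa.
Check: |xy| = 4 ≤ 6 and |y| = 2 ≥ 1. Reading y takes A from q5 back to q5, so every xyⁱz is accepted.

bb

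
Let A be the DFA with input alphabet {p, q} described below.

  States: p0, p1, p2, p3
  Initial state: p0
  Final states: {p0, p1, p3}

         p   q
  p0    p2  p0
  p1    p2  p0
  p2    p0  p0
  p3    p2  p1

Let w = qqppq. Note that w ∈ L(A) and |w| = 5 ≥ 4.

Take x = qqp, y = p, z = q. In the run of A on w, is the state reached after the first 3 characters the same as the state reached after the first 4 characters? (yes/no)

Run of A on the first 4 characters of w = q q p p:
  step 0: p0  (start)
  step 1: p0  (read q: p0→p0)
  step 2: p0  (read q: p0→p0)
  step 3: p2  (read p: p0→p2)
  step 4: p0  (read p: p2→p0)

After x (step 3): p2. After xy (step 4): p0.
They differ (p2 ≠ p0), so y is not a cycle from the state after x; this split is not the one the pumping-lemma construction produces, and pumping y need not keep the string in L(A).

no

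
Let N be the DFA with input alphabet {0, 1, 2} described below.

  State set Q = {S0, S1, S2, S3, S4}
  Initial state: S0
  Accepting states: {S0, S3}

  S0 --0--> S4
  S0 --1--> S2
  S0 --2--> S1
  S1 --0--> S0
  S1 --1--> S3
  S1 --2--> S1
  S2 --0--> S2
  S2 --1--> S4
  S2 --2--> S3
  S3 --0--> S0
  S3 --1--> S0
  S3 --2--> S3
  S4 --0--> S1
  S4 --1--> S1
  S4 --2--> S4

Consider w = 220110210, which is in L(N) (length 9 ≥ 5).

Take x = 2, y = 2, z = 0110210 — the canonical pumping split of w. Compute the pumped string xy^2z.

xy^2z = 2·2·2·0110210 = 2220110210.
Reading y = 2 takes N from S1 back to S1, so after x·y·y the machine is still in S1, and z then leads to the accepting state S0. Hence 2220110210 ∈ L(N).

2220110210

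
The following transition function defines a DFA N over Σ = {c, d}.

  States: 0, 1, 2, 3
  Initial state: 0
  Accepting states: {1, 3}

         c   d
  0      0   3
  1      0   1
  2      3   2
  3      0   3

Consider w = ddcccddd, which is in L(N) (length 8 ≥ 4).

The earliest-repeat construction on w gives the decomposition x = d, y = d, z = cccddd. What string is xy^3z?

xy^3z = d·d·d·d·cccddd = ddddcccddd.
Reading y = d takes N from 3 back to 3, so after x·y·y·y the machine is still in 3, and z then leads to the accepting state 3. Hence ddddcccddd ∈ L(N).

ddddcccddd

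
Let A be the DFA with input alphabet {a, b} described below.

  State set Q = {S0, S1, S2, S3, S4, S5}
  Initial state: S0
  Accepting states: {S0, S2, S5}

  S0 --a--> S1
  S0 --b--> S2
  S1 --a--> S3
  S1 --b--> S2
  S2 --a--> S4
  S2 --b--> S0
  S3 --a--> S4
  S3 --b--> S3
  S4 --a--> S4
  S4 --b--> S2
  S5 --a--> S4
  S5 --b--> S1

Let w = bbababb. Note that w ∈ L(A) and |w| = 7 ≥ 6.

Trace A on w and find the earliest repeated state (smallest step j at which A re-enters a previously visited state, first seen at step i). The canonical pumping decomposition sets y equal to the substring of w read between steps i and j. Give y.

Run of A on w = b b a b a b b:
  step 0: S0  (start)
  step 1: S2  (read b: S0→S2)
  step 2: S0  (read b: S2→S0)   ← first repeat (S0 seen earlier)
  step 3: S1  (read a: S0→S1)
  step 4: S2  (read b: S1→S2)
  step 5: S4  (read a: S2→S4)
  step 6: S2  (read b: S4→S2)
  step 7: S0  (read b: S2→S0)

So i = 0, j = 2, giving x = w[0:0] = ε, y = w[0:2] = bb, z = w[2:7] = ababb.
Check: |xy| = 2 ≤ 6 and |y| = 2 ≥ 1. Reading y takes A from S0 back to S0, so every xyⁱz is accepted.
Since A has 6 states, any run of length ≥ 6 visits 6+1 states, so by pigeonhole some state repeats within the first 6 steps — that repeat gives the pumpable loop.

bb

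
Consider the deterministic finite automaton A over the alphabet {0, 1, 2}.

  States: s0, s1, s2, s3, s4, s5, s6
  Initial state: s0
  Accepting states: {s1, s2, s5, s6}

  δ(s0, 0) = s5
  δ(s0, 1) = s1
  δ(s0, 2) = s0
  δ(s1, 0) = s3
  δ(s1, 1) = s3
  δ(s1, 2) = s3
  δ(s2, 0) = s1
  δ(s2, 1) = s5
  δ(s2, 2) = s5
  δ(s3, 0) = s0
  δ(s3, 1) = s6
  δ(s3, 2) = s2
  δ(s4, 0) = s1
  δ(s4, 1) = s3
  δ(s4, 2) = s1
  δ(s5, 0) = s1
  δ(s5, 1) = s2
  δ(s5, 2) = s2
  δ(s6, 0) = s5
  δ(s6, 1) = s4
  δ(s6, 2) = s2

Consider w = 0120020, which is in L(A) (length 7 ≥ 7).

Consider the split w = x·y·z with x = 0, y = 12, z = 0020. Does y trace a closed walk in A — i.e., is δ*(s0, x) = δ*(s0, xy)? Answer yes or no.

yes

Run of A on the first 3 characters of w = 0 1 2:
  step 0: s0  (start)
  step 1: s5  (read 0: s0→s5)
  step 2: s2  (read 1: s5→s2)
  step 3: s5  (read 2: s2→s5)

After x (step 1): s5. After xy (step 3): s5.
They match, so y = 12 drives A around a cycle from s5 back to itself; pumping y any number of times keeps A in s5 before reading z, and xyⁱz ∈ L(A) for every i ≥ 0.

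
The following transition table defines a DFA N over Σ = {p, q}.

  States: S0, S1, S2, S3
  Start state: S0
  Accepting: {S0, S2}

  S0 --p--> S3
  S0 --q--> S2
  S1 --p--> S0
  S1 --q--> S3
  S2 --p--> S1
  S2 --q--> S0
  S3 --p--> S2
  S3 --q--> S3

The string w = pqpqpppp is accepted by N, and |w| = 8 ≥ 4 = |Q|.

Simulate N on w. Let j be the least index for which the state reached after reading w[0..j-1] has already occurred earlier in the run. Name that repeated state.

S3

Run of N on w = p q p q p p p p:
  step 0: S0  (start)
  step 1: S3  (read p: S0→S3)
  step 2: S3  (read q: S3→S3)   ← first repeat (S3 seen earlier)
  step 3: S2  (read p: S3→S2)
  step 4: S0  (read q: S2→S0)
  step 5: S3  (read p: S0→S3)
  step 6: S2  (read p: S3→S2)
  step 7: S1  (read p: S2→S1)
  step 8: S0  (read p: S1→S0)

The earliest repeat is at step j = 2: N is in S3, which it already visited at step i = 1.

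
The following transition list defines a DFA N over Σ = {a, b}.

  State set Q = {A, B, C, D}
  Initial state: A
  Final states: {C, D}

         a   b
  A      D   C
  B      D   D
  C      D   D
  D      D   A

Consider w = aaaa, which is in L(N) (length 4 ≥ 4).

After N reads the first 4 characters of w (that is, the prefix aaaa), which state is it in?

D

Run of N on the first 4 characters of w = a a a a:
  step 0: A  (start)
  step 1: D  (read a: A→D)
  step 2: D  (read a: D→D)
  step 3: D  (read a: D→D)
  step 4: D  (read a: D→D)

After reading 4 characters, N is in state D.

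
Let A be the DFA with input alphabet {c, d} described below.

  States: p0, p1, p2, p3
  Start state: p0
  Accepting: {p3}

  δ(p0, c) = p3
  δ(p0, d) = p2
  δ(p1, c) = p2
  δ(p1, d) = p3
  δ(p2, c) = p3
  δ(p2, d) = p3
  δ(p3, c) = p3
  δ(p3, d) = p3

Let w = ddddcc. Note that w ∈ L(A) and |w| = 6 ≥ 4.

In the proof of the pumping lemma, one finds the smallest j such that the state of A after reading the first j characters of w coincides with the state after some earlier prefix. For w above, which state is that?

p3

Run of A on w = d d d d c c:
  step 0: p0  (start)
  step 1: p2  (read d: p0→p2)
  step 2: p3  (read d: p2→p3)
  step 3: p3  (read d: p3→p3)   ← first repeat (p3 seen earlier)
  step 4: p3  (read d: p3→p3)
  step 5: p3  (read c: p3→p3)
  step 6: p3  (read c: p3→p3)

The earliest repeat is at step j = 3: A is in p3, which it already visited at step i = 2.
With |Q| = 4, pigeonhole forces a state repeat no later than step 4; the substring read between the first and second visits to that state can be pumped.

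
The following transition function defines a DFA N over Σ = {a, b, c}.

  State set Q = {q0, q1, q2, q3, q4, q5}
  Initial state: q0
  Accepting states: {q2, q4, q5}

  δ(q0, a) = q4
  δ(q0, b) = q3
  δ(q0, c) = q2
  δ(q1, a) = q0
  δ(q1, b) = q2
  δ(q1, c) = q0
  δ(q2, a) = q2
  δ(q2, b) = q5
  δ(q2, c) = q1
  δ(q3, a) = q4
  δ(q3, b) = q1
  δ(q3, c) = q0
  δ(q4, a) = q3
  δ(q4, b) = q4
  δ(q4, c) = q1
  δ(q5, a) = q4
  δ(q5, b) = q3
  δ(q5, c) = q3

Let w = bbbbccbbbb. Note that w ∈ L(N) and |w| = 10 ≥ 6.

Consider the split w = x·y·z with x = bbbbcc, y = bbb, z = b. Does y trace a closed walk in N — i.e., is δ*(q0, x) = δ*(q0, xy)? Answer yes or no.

no

State sequence: q0 -b-> q3 -b-> q1 -b-> q2 -b-> q5 -c-> q3 -c-> q0 -b-> q3 -b-> q1 -b-> q2

After x (step 6): q0. After xy (step 9): q2.
They differ (q0 ≠ q2), so y is not a cycle from the state after x; this split is not the one the pumping-lemma construction produces, and pumping y need not keep the string in L(N).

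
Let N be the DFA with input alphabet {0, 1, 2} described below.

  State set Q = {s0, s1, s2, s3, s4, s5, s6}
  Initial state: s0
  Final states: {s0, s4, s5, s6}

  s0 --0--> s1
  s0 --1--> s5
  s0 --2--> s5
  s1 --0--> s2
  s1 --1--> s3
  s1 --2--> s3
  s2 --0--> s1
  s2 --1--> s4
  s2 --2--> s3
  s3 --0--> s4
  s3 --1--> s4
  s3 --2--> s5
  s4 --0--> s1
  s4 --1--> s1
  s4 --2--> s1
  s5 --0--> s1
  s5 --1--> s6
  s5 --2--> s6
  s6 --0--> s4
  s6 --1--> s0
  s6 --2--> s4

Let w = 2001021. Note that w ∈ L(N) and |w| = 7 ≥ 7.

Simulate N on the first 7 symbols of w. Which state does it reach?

State sequence: s0 -2-> s5 -0-> s1 -0-> s2 -1-> s4 -0-> s1 -2-> s3 -1-> s4

After reading 7 characters, N is in state s4.
(This kind of state-tracing is the core of the pumping-lemma construction: with 7 states, pigeonhole forces a repeat within the first 7 steps.)

s4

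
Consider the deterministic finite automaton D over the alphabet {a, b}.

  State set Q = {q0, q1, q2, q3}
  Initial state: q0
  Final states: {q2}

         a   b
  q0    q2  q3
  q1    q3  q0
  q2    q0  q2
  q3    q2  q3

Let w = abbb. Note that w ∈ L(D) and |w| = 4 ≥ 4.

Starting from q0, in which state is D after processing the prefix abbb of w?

State sequence: q0 -a-> q2 -b-> q2 -b-> q2 -b-> q2

After reading 4 characters, D is in state q2.

q2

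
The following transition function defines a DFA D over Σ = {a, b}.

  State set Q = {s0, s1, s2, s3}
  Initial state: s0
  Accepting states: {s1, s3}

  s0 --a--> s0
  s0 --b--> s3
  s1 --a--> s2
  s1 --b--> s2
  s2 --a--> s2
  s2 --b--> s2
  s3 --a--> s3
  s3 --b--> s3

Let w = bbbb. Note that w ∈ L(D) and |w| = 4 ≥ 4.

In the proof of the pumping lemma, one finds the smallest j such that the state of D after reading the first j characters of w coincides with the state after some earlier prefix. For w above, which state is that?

s3

State sequence: s0 -b-> s3 -b-> s3 -b-> s3 -b-> s3
First repeat at step 2: s3 was already visited.

The earliest repeat is at step j = 2: D is in s3, which it already visited at step i = 1.
With |Q| = 4, pigeonhole forces a state repeat no later than step 4; the substring read between the first and second visits to that state can be pumped.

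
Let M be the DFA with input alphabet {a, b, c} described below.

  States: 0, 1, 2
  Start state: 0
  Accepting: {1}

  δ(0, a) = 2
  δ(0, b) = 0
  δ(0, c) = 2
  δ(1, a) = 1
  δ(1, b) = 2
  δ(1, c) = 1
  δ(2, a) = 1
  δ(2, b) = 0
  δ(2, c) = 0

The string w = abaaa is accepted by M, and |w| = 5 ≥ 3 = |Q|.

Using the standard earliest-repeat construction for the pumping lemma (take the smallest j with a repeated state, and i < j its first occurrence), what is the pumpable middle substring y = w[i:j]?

ab

Run of M on w = a b a a a:
  step 0: 0  (start)
  step 1: 2  (read a: 0→2)
  step 2: 0  (read b: 2→0)   ← first repeat (0 seen earlier)
  step 3: 2  (read a: 0→2)
  step 4: 1  (read a: 2→1)
  step 5: 1  (read a: 1→1)

So i = 0, j = 2, giving x = w[0:0] = ε, y = w[0:2] = ab, z = w[2:5] = aaa.
Check: |xy| = 2 ≤ 3 and |y| = 2 ≥ 1. Reading y takes M from 0 back to 0, so every xyⁱz is accepted.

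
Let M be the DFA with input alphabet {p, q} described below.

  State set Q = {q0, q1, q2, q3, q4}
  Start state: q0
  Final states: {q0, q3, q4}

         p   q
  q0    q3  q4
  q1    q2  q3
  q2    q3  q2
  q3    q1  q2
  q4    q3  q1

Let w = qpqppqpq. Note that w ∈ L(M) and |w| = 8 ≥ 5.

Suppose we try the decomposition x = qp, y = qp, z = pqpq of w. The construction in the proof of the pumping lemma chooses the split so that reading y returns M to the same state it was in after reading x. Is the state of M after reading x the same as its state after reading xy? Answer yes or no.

yes

State sequence: q0 -q-> q4 -p-> q3 -q-> q2 -p-> q3

After x (step 2): q3. After xy (step 4): q3.
They match, so y = qp drives M around a cycle from q3 back to itself; pumping y any number of times keeps M in q3 before reading z, and xyⁱz ∈ L(M) for every i ≥ 0.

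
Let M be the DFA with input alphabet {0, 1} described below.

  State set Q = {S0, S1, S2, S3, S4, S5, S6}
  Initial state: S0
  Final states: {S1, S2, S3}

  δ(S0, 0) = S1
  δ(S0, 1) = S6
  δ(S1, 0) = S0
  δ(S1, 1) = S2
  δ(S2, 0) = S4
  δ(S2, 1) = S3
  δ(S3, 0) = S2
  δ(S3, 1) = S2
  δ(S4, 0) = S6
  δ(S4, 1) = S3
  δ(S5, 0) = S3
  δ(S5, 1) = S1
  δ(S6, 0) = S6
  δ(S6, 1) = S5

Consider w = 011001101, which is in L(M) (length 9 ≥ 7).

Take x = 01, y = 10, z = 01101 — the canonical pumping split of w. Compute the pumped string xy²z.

xy^2z = 01·10·10·01101 = 01101001101.
Reading y = 10 takes M from S2 back to S2, so after x·y·y the machine is still in S2, and z then leads to the accepting state S3. Hence 01101001101 ∈ L(M).

01101001101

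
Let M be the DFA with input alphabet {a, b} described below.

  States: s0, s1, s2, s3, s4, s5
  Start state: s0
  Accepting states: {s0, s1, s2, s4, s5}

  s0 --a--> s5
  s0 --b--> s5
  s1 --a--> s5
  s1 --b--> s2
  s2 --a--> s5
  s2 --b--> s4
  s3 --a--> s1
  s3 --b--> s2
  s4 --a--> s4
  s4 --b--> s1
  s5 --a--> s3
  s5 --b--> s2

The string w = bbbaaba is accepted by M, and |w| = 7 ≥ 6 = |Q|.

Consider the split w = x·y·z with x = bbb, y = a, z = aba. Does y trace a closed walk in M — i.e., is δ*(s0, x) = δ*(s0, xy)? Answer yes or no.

yes

State sequence: s0 -b-> s5 -b-> s2 -b-> s4 -a-> s4

After x (step 3): s4. After xy (step 4): s4.
They match, so y = a drives M around a cycle from s4 back to itself; pumping y any number of times keeps M in s4 before reading z, and xyⁱz ∈ L(M) for every i ≥ 0.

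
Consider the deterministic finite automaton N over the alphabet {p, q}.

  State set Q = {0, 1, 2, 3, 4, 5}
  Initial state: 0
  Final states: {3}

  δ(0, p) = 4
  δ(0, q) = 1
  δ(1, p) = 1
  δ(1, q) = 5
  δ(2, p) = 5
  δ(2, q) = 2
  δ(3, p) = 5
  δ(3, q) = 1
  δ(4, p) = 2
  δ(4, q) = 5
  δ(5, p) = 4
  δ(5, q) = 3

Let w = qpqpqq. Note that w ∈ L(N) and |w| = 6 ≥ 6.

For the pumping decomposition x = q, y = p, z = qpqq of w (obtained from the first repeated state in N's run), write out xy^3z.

xy^3z = q·p·p·p·qpqq = qpppqpqq.
Reading y = p takes N from 1 back to 1, so after x·y·y·y the machine is still in 1, and z then leads to the accepting state 3. Hence qpppqpqq ∈ L(N).

qpppqpqq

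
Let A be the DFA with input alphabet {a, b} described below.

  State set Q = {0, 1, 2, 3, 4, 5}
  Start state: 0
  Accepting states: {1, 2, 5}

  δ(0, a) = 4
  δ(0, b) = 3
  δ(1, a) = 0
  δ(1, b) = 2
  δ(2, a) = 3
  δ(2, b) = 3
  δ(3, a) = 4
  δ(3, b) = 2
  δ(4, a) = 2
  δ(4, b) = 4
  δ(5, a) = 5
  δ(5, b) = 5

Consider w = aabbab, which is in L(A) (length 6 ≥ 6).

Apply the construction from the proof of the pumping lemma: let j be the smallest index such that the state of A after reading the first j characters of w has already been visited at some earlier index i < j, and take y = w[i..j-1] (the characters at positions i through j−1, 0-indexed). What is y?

State sequence: 0 -a-> 4 -a-> 2 -b-> 3 -b-> 2 -a-> 3 -b-> 2
First repeat at step 4: 2 was already visited.

So i = 2, j = 4, giving x = w[0:2] = aa, y = w[2:4] = bb, z = w[4:6] = ab.
Check: |xy| = 4 ≤ 6 and |y| = 2 ≥ 1. Reading y takes A from 2 back to 2, so every xyⁱz is accepted.
Since A has 6 states, any run of length ≥ 6 visits 6+1 states, so by pigeonhole some state repeats within the first 6 steps — that repeat gives the pumpable loop.

bb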